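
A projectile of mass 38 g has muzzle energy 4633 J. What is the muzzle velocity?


v = sqrt(2*E/m) = sqrt(2*4633/0.038) = 493.8 m/s

493.8 m/s


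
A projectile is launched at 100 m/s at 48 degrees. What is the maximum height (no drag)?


H = (v0*sin(theta))^2 / (2g) = (100*sin(48°))^2 / (2*9.81) = 281.5 m

281.5 m


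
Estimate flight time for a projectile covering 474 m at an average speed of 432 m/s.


t = d/v = 474/432 = 1.097 s

1.097 s


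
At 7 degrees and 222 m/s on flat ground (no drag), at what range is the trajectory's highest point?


R = v0^2*sin(2*theta)/g = 222^2*sin(2*7°)/9.81 = 1215.38 m
apex_dist = R/2 = 1215.38/2 = 607.7 m

607.7 m


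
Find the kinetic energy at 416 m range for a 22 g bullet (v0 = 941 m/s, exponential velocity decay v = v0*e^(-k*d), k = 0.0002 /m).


v = v0*exp(-k*d) = 941*exp(-0.0002*416) = 865.877 m/s
E = 0.5*m*v^2 = 0.5*0.022*865.877^2 = 8247 J

8247 J


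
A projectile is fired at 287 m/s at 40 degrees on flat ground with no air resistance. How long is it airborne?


T = 2*v0*sin(theta)/g = 2*287*sin(40°)/9.81 = 37.61 s

37.61 s


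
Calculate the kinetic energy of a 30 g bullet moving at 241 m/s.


E = 0.5*m*v^2 = 0.5*0.03*241^2 = 871.2 J

871.2 J


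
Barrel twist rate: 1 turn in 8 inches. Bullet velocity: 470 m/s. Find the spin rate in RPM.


twist_m = 8*0.0254 = 0.2032 m
spin = v/twist = 470/0.2032 = 2312.992 rev/s
RPM = spin*60 = 2312.992*60 ≈ 138780 RPM

138780 RPM


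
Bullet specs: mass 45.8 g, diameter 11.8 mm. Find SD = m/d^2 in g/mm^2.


SD = m/d^2 = 45.8/11.8^2 = 0.3289 g/mm^2

0.3289 g/mm^2


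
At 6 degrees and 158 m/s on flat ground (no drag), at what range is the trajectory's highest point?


R = v0^2*sin(2*theta)/g = 158^2*sin(2*6°)/9.81 = 529.083 m
apex_dist = R/2 = 529.083/2 = 264.5 m

264.5 m


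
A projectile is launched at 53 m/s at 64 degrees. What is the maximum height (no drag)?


H = (v0*sin(theta))^2 / (2g) = (53*sin(64°))^2 / (2*9.81) = 115.7 m

115.7 m


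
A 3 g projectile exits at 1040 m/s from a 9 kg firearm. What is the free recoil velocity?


v_recoil = m_p * v_p / m_gun = 0.003 * 1040 / 9 = 0.3467 m/s

0.3467 m/s


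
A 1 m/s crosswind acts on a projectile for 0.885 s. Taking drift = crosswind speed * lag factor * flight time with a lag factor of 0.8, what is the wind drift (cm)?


drift = v_wind * lag * t = 1 * 0.8 * 0.885 = 0.708 m ≈ 70.8 cm

70.8 cm


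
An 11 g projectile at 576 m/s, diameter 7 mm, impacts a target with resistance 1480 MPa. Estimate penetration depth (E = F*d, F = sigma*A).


A = pi*(d/2)^2 = pi*(7/2)^2 = 38.4845 mm^2
E = 0.5*m*v^2 = 0.5*0.011*576^2 = 1824.77 J
depth = E/(sigma*A) = 1824.77 J / (1480 MPa * 38.4845 mm^2) = 1824.77/(1480 * 38.4845) m = 0.0320376 m ≈ 32.04 mm

32.04 mm


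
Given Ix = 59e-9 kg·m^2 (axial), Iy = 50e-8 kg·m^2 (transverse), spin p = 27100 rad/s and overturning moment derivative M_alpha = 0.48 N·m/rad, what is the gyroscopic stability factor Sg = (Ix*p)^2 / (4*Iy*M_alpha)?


Sg = Ix^2 * p^2 / (4 * Iy * M_alpha) = (59e-9)^2 * 27100^2 / (4 * 50e-8 * 0.48) = 2.663

2.663


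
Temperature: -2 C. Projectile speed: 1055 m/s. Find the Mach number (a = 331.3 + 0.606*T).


a = 331.3 + 0.606*(-2) = 330.088 m/s
M = v/a = 1055/330.088 = 3.196

3.196


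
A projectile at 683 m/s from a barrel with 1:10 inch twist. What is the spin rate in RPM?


twist_m = 10*0.0254 = 0.254 m
spin = v/twist = 683/0.254 = 2688.976 rev/s
RPM = spin*60 = 2688.976*60 ≈ 161339 RPM

161339 RPM


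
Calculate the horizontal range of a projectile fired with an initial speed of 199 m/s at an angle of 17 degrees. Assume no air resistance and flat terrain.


R = v0^2 * sin(2*theta) / g = 199^2 * sin(2*17°) / 9.81 = 2257 m

2257 m


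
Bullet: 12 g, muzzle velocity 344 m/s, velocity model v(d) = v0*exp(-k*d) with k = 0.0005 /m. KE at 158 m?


v = v0*exp(-k*d) = 344*exp(-0.0005*158) = 317.87 m/s
E = 0.5*m*v^2 = 0.5*0.012*317.87^2 = 606.2 J

606.2 J


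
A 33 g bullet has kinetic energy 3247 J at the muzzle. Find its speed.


v = sqrt(2*E/m) = sqrt(2*3247/0.033) = 443.6 m/s

443.6 m/s


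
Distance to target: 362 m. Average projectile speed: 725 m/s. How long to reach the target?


t = d/v = 362/725 = 0.4993 s

0.4993 s


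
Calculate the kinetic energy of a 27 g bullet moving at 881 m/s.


E = 0.5*m*v^2 = 0.5*0.027*881^2 = 10478 J

10478 J


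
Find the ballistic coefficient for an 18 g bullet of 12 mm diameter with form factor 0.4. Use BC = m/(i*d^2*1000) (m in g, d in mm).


BC = m/(i*d^2*1000) = 18/(0.4 * 12^2 * 1000) = 0.0003125

0.0003125


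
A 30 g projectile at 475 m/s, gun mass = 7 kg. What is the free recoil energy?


v_r = m_p*v_p/m_gun = 0.03*475/7 = 2.03571 m/s, E_r = 0.5*m_gun*v_r^2 = 0.5*7*2.03571^2 = 14.5 J

14.5 J


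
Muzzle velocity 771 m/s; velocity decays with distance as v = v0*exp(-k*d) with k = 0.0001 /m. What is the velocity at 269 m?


v = v0*exp(-k*d) = 771*exp(-0.0001*269) = 750.5 m/s

750.5 m/s


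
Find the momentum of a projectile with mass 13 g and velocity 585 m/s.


p = m*v = 0.013*585 = 7.605 kg·m/s

7.605 kg·m/s


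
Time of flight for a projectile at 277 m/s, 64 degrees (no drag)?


T = 2*v0*sin(theta)/g = 2*277*sin(64°)/9.81 = 50.76 s

50.76 s


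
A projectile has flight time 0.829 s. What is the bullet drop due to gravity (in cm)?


drop = 0.5*g*t^2 = 0.5*9.81*0.829^2 = 3.37092 m ≈ 337.1 cm

337.1 cm


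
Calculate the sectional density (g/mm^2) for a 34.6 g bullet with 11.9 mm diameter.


SD = m/d^2 = 34.6/11.9^2 = 0.2443 g/mm^2

0.2443 g/mm^2


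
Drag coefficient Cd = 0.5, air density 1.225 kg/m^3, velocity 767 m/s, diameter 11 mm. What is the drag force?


A = pi*(d/2)^2 = pi*(11/2000)^2 = 9.50332e-05 m^2
Fd = 0.5*Cd*rho*A*v^2 = 0.5*0.5*1.225*9.50332e-05*767^2 = 17.12 N

17.12 N


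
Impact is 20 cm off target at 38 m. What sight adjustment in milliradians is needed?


1 mrad subtends 1 cm per 10 m of range, so adj = error_cm / (dist_m / 10) = 20 / (38/10) = 5.263 mrad

5.263 mrad


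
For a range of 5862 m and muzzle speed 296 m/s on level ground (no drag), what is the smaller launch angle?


sin(2*theta) = R*g/v0^2 = 5862*9.81/296^2 = 0.656344, theta = arcsin(0.656344)/2 = 20.51°

20.51 degrees


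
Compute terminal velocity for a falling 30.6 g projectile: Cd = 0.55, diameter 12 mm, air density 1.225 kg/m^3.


A = pi*(d/2)^2 = pi*(12/2000)^2 = 1.13097e-04 m^2
vt = sqrt(2mg/(Cd*rho*A)) = sqrt(2*0.0306*9.81/(0.55 * 1.225 * 1.13097e-04)) = 88.76 m/s

88.76 m/s


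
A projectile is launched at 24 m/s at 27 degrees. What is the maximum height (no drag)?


H = (v0*sin(theta))^2 / (2g) = (24*sin(27°))^2 / (2*9.81) = 6.051 m

6.051 m


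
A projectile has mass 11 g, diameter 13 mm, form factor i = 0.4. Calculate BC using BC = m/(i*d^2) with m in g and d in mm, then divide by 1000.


BC = m/(i*d^2*1000) = 11/(0.4 * 13^2 * 1000) = 0.0001627

0.0001627


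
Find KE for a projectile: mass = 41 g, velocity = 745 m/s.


E = 0.5*m*v^2 = 0.5*0.041*745^2 = 11378 J

11378 J


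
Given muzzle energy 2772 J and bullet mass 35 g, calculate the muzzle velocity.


v = sqrt(2*E/m) = sqrt(2*2772/0.035) = 398 m/s

398 m/s


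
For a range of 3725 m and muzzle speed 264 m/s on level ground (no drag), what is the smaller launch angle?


sin(2*theta) = R*g/v0^2 = 3725*9.81/264^2 = 0.524309, theta = arcsin(0.524309)/2 = 15.81°

15.81 degrees


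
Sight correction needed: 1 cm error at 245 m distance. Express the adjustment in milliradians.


1 mrad subtends 1 cm per 10 m of range, so adj = error_cm / (dist_m / 10) = 1 / (245/10) = 0.04082 mrad

0.04082 mrad


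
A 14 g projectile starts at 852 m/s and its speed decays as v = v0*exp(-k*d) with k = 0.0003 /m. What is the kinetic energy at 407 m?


v = v0*exp(-k*d) = 852*exp(-0.0003*407) = 754.071 m/s
E = 0.5*m*v^2 = 0.5*0.014*754.071^2 = 3980 J

3980 J


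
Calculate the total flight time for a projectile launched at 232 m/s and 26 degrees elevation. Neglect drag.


T = 2*v0*sin(theta)/g = 2*232*sin(26°)/9.81 = 20.73 s

20.73 s


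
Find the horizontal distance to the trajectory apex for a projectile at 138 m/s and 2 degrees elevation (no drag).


R = v0^2*sin(2*theta)/g = 138^2*sin(2*2°)/9.81 = 135.417 m
apex_dist = R/2 = 135.417/2 = 67.71 m

67.71 m


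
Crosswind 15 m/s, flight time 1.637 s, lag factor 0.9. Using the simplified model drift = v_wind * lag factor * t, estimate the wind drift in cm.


drift = v_wind * lag * t = 15 * 0.9 * 1.637 = 22.0995 m ≈ 2210 cm

2210 cm


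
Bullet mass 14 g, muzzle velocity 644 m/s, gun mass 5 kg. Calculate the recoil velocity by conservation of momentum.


v_recoil = m_p * v_p / m_gun = 0.014 * 644 / 5 = 1.803 m/s

1.803 m/s


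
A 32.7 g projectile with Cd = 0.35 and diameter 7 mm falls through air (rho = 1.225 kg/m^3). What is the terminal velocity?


A = pi*(d/2)^2 = pi*(7/2000)^2 = 3.84845e-05 m^2
vt = sqrt(2mg/(Cd*rho*A)) = sqrt(2*0.0327*9.81/(0.35 * 1.225 * 3.84845e-05)) = 197.2 m/s

197.2 m/s


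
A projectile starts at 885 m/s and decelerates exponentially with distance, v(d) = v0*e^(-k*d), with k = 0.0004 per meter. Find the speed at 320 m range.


v = v0*exp(-k*d) = 885*exp(-0.0004*320) = 778.7 m/s

778.7 m/s


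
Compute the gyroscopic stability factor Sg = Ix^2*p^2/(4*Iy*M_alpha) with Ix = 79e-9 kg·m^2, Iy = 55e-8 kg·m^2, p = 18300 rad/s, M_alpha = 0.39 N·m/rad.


Sg = Ix^2 * p^2 / (4 * Iy * M_alpha) = (79e-9)^2 * 18300^2 / (4 * 55e-8 * 0.39) = 2.436

2.436


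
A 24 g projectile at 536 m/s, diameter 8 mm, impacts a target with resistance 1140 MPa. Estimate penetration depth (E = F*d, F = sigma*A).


A = pi*(d/2)^2 = pi*(8/2)^2 = 50.2655 mm^2
E = 0.5*m*v^2 = 0.5*0.024*536^2 = 3447.55 J
depth = E/(sigma*A) = 3447.55 J / (1140 MPa * 50.2655 mm^2) = 3447.55/(1140 * 50.2655) m = 0.0601639 m ≈ 60.16 mm

60.16 mm


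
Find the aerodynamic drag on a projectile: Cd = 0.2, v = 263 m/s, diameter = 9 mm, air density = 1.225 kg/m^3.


A = pi*(d/2)^2 = pi*(9/2000)^2 = 6.36173e-05 m^2
Fd = 0.5*Cd*rho*A*v^2 = 0.5*0.2*1.225*6.36173e-05*263^2 = 0.539 N

0.539 N


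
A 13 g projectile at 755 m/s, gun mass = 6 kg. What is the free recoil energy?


v_r = m_p*v_p/m_gun = 0.013*755/6 = 1.63583 m/s, E_r = 0.5*m_gun*v_r^2 = 0.5*6*1.63583^2 = 8.028 J

8.028 J


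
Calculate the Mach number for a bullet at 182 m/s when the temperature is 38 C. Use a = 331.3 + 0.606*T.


a = 331.3 + 0.606*(38) = 354.328 m/s
M = v/a = 182/354.328 = 0.5136

0.5136


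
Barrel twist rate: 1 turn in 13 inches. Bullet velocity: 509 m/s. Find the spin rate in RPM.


twist_m = 13*0.0254 = 0.3302 m
spin = v/twist = 509/0.3302 = 1541.49 rev/s
RPM = spin*60 = 1541.49*60 ≈ 92489 RPM

92489 RPM


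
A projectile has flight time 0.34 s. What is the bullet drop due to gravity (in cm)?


drop = 0.5*g*t^2 = 0.5*9.81*0.34^2 = 0.567018 m ≈ 56.7 cm

56.7 cm


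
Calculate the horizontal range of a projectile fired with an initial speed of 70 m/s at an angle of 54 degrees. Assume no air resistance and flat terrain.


R = v0^2 * sin(2*theta) / g = 70^2 * sin(2*54°) / 9.81 = 475 m

475 m


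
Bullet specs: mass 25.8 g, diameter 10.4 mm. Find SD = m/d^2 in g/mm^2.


SD = m/d^2 = 25.8/10.4^2 = 0.2385 g/mm^2

0.2385 g/mm^2


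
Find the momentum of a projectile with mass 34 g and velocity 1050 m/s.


p = m*v = 0.034*1050 = 35.7 kg·m/s

35.7 kg·m/s


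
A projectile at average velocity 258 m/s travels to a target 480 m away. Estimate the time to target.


t = d/v = 480/258 = 1.86 s

1.86 s


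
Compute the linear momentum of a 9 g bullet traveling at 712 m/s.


p = m*v = 0.009*712 = 6.408 kg·m/s

6.408 kg·m/s


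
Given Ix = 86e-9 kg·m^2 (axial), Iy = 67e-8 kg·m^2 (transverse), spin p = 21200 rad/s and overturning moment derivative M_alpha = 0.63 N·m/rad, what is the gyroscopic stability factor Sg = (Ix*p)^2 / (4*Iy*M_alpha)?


Sg = Ix^2 * p^2 / (4 * Iy * M_alpha) = (86e-9)^2 * 21200^2 / (4 * 67e-8 * 0.63) = 1.969

1.969


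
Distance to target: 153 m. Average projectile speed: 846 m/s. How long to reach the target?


t = d/v = 153/846 = 0.1809 s

0.1809 s


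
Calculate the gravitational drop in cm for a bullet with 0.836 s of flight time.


drop = 0.5*g*t^2 = 0.5*9.81*0.836^2 = 3.42808 m ≈ 342.8 cm

342.8 cm


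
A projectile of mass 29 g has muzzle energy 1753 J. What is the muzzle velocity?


v = sqrt(2*E/m) = sqrt(2*1753/0.029) = 347.7 m/s

347.7 m/s


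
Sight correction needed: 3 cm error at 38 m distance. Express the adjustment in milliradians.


1 mrad subtends 1 cm per 10 m of range, so adj = error_cm / (dist_m / 10) = 3 / (38/10) = 0.7895 mrad

0.7895 mrad


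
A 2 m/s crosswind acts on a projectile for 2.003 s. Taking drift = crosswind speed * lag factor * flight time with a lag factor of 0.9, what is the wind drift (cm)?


drift = v_wind * lag * t = 2 * 0.9 * 2.003 = 3.6054 m ≈ 360.5 cm

360.5 cm


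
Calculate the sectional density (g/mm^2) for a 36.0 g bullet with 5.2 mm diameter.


SD = m/d^2 = 36.0/5.2^2 = 1.331 g/mm^2

1.331 g/mm^2


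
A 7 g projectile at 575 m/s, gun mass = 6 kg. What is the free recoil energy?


v_r = m_p*v_p/m_gun = 0.007*575/6 = 0.670833 m/s, E_r = 0.5*m_gun*v_r^2 = 0.5*6*0.670833^2 = 1.35 J

1.35 J


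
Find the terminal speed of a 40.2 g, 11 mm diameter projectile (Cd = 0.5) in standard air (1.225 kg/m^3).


A = pi*(d/2)^2 = pi*(11/2000)^2 = 9.50332e-05 m^2
vt = sqrt(2mg/(Cd*rho*A)) = sqrt(2*0.0402*9.81/(0.5 * 1.225 * 9.50332e-05)) = 116.4 m/s

116.4 m/s


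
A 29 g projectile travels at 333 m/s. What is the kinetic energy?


E = 0.5*m*v^2 = 0.5*0.029*333^2 = 1608 J

1608 J


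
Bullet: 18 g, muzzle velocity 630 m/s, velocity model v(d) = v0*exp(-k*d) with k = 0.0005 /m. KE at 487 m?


v = v0*exp(-k*d) = 630*exp(-0.0005*487) = 493.844 m/s
E = 0.5*m*v^2 = 0.5*0.018*493.844^2 = 2195 J

2195 J


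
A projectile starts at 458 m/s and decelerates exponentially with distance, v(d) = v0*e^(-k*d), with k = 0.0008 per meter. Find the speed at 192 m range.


v = v0*exp(-k*d) = 458*exp(-0.0008*192) = 392.8 m/s

392.8 m/s


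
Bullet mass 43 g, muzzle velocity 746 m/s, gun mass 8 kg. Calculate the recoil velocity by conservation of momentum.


v_recoil = m_p * v_p / m_gun = 0.043 * 746 / 8 = 4.01 m/s

4.01 m/s


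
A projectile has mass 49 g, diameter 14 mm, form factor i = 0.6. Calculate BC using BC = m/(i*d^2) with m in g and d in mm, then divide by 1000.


BC = m/(i*d^2*1000) = 49/(0.6 * 14^2 * 1000) = 0.0004167

0.0004167


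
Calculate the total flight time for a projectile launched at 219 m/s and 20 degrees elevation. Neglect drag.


T = 2*v0*sin(theta)/g = 2*219*sin(20°)/9.81 = 15.27 s

15.27 s


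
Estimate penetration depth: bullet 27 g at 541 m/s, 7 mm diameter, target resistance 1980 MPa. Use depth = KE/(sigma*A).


A = pi*(d/2)^2 = pi*(7/2)^2 = 38.4845 mm^2
E = 0.5*m*v^2 = 0.5*0.027*541^2 = 3951.19 J
depth = E/(sigma*A) = 3951.19 J / (1980 MPa * 38.4845 mm^2) = 3951.19/(1980 * 38.4845) m = 0.0518534 m ≈ 51.85 mm

51.85 mm


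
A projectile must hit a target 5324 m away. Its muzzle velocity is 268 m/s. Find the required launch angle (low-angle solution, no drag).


sin(2*theta) = R*g/v0^2 = 5324*9.81/268^2 = 0.727173, theta = arcsin(0.727173)/2 = 23.32°

23.32 degrees


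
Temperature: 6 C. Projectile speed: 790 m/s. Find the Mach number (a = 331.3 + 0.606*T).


a = 331.3 + 0.606*(6) = 334.936 m/s
M = v/a = 790/334.936 = 2.359

2.359


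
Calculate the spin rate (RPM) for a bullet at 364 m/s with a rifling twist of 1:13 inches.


twist_m = 13*0.0254 = 0.3302 m
spin = v/twist = 364/0.3302 = 1102.362 rev/s
RPM = spin*60 = 1102.362*60 ≈ 66142 RPM

66142 RPM


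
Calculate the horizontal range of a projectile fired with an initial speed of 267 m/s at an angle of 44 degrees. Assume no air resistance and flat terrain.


R = v0^2 * sin(2*theta) / g = 267^2 * sin(2*44°) / 9.81 = 7263 m

7263 m


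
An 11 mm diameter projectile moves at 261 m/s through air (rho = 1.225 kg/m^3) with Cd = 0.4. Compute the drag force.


A = pi*(d/2)^2 = pi*(11/2000)^2 = 9.50332e-05 m^2
Fd = 0.5*Cd*rho*A*v^2 = 0.5*0.4*1.225*9.50332e-05*261^2 = 1.586 N

1.586 N


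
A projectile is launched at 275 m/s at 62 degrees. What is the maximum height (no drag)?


H = (v0*sin(theta))^2 / (2g) = (275*sin(62°))^2 / (2*9.81) = 3005 m

3005 m


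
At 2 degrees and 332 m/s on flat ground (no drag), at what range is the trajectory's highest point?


R = v0^2*sin(2*theta)/g = 332^2*sin(2*2°)/9.81 = 783.775 m
apex_dist = R/2 = 783.775/2 = 391.9 m

391.9 m


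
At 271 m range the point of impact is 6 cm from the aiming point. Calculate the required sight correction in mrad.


1 mrad subtends 1 cm per 10 m of range, so adj = error_cm / (dist_m / 10) = 6 / (271/10) = 0.2214 mrad

0.2214 mrad


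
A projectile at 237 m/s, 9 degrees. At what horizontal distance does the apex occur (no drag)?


R = v0^2*sin(2*theta)/g = 237^2*sin(2*9°)/9.81 = 1769.33 m
apex_dist = R/2 = 1769.33/2 = 884.7 m

884.7 m


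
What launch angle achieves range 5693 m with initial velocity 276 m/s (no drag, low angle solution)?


sin(2*theta) = R*g/v0^2 = 5693*9.81/276^2 = 0.733149, theta = arcsin(0.733149)/2 = 23.58°

23.58 degrees


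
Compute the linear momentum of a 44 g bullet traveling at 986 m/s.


p = m*v = 0.044*986 = 43.38 kg·m/s

43.38 kg·m/s


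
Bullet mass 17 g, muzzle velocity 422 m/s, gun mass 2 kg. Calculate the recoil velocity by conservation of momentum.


v_recoil = m_p * v_p / m_gun = 0.017 * 422 / 2 = 3.587 m/s

3.587 m/s


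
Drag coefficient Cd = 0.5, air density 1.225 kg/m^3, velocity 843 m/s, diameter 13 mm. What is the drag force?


A = pi*(d/2)^2 = pi*(13/2000)^2 = 1.32732e-04 m^2
Fd = 0.5*Cd*rho*A*v^2 = 0.5*0.5*1.225*1.32732e-04*843^2 = 28.89 N

28.89 N


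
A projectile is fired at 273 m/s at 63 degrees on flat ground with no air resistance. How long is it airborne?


T = 2*v0*sin(theta)/g = 2*273*sin(63°)/9.81 = 49.59 s

49.59 s


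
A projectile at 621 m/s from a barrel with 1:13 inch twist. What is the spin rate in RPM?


twist_m = 13*0.0254 = 0.3302 m
spin = v/twist = 621/0.3302 = 1880.678 rev/s
RPM = spin*60 = 1880.678*60 ≈ 112841 RPM

112841 RPM


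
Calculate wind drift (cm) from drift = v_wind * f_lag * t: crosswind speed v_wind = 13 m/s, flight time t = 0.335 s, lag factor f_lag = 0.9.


drift = v_wind * lag * t = 13 * 0.9 * 0.335 = 3.9195 m ≈ 392 cm

392 cm


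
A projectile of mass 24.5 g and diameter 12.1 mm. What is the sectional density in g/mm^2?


SD = m/d^2 = 24.5/12.1^2 = 0.1673 g/mm^2

0.1673 g/mm^2


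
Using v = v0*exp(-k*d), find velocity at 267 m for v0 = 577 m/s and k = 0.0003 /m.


v = v0*exp(-k*d) = 577*exp(-0.0003*267) = 532.6 m/s

532.6 m/s


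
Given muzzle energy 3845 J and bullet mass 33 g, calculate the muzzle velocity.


v = sqrt(2*E/m) = sqrt(2*3845/0.033) = 482.7 m/s

482.7 m/s


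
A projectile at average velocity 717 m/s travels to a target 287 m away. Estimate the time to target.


t = d/v = 287/717 = 0.4003 s

0.4003 s


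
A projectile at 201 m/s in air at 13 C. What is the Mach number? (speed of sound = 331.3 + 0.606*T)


a = 331.3 + 0.606*(13) = 339.178 m/s
M = v/a = 201/339.178 = 0.5926

0.5926


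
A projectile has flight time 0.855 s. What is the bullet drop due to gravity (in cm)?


drop = 0.5*g*t^2 = 0.5*9.81*0.855^2 = 3.58568 m ≈ 358.6 cm

358.6 cm


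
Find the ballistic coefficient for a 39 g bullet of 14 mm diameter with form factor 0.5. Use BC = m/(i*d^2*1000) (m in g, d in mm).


BC = m/(i*d^2*1000) = 39/(0.5 * 14^2 * 1000) = 0.000398

0.000398


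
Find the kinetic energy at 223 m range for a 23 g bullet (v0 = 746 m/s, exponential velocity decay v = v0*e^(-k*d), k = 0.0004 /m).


v = v0*exp(-k*d) = 746*exp(-0.0004*223) = 682.338 m/s
E = 0.5*m*v^2 = 0.5*0.023*682.338^2 = 5354 J

5354 J


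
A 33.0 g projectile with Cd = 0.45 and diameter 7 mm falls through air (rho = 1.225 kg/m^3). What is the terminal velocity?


A = pi*(d/2)^2 = pi*(7/2000)^2 = 3.84845e-05 m^2
vt = sqrt(2mg/(Cd*rho*A)) = sqrt(2*0.033*9.81/(0.45 * 1.225 * 3.84845e-05)) = 174.7 m/s

174.7 m/s


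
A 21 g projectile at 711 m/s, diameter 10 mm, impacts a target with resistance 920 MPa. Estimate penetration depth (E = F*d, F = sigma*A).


A = pi*(d/2)^2 = pi*(10/2)^2 = 78.5398 mm^2
E = 0.5*m*v^2 = 0.5*0.021*711^2 = 5307.97 J
depth = E/(sigma*A) = 5307.97 J / (920 MPa * 78.5398 mm^2) = 5307.97/(920 * 78.5398) m = 0.07346 m ≈ 73.46 mm

73.46 mm


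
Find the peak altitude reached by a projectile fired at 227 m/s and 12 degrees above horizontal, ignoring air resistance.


H = (v0*sin(theta))^2 / (2g) = (227*sin(12°))^2 / (2*9.81) = 113.5 m

113.5 m


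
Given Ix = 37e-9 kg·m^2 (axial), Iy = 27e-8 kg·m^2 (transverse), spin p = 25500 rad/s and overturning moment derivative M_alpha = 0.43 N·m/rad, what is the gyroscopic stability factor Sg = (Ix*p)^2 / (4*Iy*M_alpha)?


Sg = Ix^2 * p^2 / (4 * Iy * M_alpha) = (37e-9)^2 * 25500^2 / (4 * 27e-8 * 0.43) = 1.917

1.917


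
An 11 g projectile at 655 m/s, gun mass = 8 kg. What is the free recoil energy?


v_r = m_p*v_p/m_gun = 0.011*655/8 = 0.900625 m/s, E_r = 0.5*m_gun*v_r^2 = 0.5*8*0.900625^2 = 3.245 J

3.245 J


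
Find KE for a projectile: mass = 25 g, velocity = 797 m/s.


E = 0.5*m*v^2 = 0.5*0.025*797^2 = 7940 J

7940 J


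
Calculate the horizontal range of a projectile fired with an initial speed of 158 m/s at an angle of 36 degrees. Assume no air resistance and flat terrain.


R = v0^2 * sin(2*theta) / g = 158^2 * sin(2*36°) / 9.81 = 2420 m

2420 m


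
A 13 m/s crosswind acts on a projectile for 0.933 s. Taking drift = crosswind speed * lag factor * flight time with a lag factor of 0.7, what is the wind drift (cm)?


drift = v_wind * lag * t = 13 * 0.7 * 0.933 = 8.4903 m ≈ 849 cm

849 cm


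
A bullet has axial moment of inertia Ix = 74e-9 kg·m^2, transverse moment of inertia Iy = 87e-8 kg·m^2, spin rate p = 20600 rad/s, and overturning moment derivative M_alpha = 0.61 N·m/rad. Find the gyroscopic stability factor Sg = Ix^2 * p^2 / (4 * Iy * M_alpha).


Sg = Ix^2 * p^2 / (4 * Iy * M_alpha) = (74e-9)^2 * 20600^2 / (4 * 87e-8 * 0.61) = 1.095

1.095


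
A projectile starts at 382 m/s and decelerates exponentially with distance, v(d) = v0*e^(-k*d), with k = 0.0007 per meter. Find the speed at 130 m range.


v = v0*exp(-k*d) = 382*exp(-0.0007*130) = 348.8 m/s

348.8 m/s


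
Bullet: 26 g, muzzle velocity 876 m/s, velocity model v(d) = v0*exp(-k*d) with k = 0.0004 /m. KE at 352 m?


v = v0*exp(-k*d) = 876*exp(-0.0004*352) = 760.949 m/s
E = 0.5*m*v^2 = 0.5*0.026*760.949^2 = 7528 J

7528 J


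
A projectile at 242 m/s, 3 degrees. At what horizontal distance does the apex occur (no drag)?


R = v0^2*sin(2*theta)/g = 242^2*sin(2*3°)/9.81 = 624.017 m
apex_dist = R/2 = 624.017/2 = 312 m

312 m


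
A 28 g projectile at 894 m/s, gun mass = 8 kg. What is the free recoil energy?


v_r = m_p*v_p/m_gun = 0.028*894/8 = 3.129 m/s, E_r = 0.5*m_gun*v_r^2 = 0.5*8*3.129^2 = 39.16 J

39.16 J


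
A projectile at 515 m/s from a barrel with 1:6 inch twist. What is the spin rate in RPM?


twist_m = 6*0.0254 = 0.1524 m
spin = v/twist = 515/0.1524 = 3379.265 rev/s
RPM = spin*60 = 3379.265*60 ≈ 202756 RPM

202756 RPM


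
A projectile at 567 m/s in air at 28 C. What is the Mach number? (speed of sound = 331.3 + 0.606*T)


a = 331.3 + 0.606*(28) = 348.268 m/s
M = v/a = 567/348.268 = 1.628

1.628


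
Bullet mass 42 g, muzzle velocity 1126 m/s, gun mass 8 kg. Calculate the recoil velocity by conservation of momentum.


v_recoil = m_p * v_p / m_gun = 0.042 * 1126 / 8 = 5.912 m/s

5.912 m/s


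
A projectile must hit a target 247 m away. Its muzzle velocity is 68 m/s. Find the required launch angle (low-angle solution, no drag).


sin(2*theta) = R*g/v0^2 = 247*9.81/68^2 = 0.52402, theta = arcsin(0.52402)/2 = 15.8°

15.8 degrees


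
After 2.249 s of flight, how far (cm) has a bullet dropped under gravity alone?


drop = 0.5*g*t^2 = 0.5*9.81*2.249^2 = 24.8095 m ≈ 2481 cm

2481 cm


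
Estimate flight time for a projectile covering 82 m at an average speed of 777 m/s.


t = d/v = 82/777 = 0.1055 s

0.1055 s


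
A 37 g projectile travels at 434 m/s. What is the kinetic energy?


E = 0.5*m*v^2 = 0.5*0.037*434^2 = 3485 J

3485 J


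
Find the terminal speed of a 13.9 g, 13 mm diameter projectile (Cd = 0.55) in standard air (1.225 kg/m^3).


A = pi*(d/2)^2 = pi*(13/2000)^2 = 1.32732e-04 m^2
vt = sqrt(2mg/(Cd*rho*A)) = sqrt(2*0.0139*9.81/(0.55 * 1.225 * 1.32732e-04)) = 55.22 m/s

55.22 m/s


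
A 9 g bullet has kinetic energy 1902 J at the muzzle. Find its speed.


v = sqrt(2*E/m) = sqrt(2*1902/0.009) = 650.1 m/s

650.1 m/s


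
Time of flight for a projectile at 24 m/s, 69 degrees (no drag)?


T = 2*v0*sin(theta)/g = 2*24*sin(69°)/9.81 = 4.568 s

4.568 s


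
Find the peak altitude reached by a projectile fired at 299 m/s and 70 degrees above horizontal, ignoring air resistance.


H = (v0*sin(theta))^2 / (2g) = (299*sin(70°))^2 / (2*9.81) = 4024 m

4024 m


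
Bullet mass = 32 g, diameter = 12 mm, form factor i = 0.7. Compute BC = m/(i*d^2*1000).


BC = m/(i*d^2*1000) = 32/(0.7 * 12^2 * 1000) = 0.0003175

0.0003175


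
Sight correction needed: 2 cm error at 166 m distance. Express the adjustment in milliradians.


1 mrad subtends 1 cm per 10 m of range, so adj = error_cm / (dist_m / 10) = 2 / (166/10) = 0.1205 mrad

0.1205 mrad


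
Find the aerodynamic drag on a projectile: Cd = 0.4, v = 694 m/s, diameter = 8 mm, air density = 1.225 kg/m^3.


A = pi*(d/2)^2 = pi*(8/2000)^2 = 5.02655e-05 m^2
Fd = 0.5*Cd*rho*A*v^2 = 0.5*0.4*1.225*5.02655e-05*694^2 = 5.931 N

5.931 N


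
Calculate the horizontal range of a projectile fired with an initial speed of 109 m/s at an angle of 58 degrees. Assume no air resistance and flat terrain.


R = v0^2 * sin(2*theta) / g = 109^2 * sin(2*58°) / 9.81 = 1089 m

1089 m


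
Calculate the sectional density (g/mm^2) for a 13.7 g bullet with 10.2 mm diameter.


SD = m/d^2 = 13.7/10.2^2 = 0.1317 g/mm^2

0.1317 g/mm^2


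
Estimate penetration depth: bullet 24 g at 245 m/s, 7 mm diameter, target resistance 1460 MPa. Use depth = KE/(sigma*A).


A = pi*(d/2)^2 = pi*(7/2)^2 = 38.4845 mm^2
E = 0.5*m*v^2 = 0.5*0.024*245^2 = 720.3 J
depth = E/(sigma*A) = 720.3 J / (1460 MPa * 38.4845 mm^2) = 720.3/(1460 * 38.4845) m = 0.0128196 m ≈ 12.82 mm

12.82 mm


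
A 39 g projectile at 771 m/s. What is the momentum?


p = m*v = 0.039*771 = 30.07 kg·m/s

30.07 kg·m/s


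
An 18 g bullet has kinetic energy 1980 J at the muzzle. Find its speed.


v = sqrt(2*E/m) = sqrt(2*1980/0.018) = 469 m/s

469 m/s


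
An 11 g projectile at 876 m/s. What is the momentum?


p = m*v = 0.011*876 = 9.636 kg·m/s

9.636 kg·m/s


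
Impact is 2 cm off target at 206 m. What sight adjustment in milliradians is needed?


1 mrad subtends 1 cm per 10 m of range, so adj = error_cm / (dist_m / 10) = 2 / (206/10) = 0.09709 mrad

0.09709 mrad


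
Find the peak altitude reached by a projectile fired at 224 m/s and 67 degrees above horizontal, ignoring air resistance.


H = (v0*sin(theta))^2 / (2g) = (224*sin(67°))^2 / (2*9.81) = 2167 m

2167 m


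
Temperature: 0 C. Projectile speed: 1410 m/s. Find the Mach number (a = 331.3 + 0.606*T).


a = 331.3 + 0.606*(0) = 331.3 m/s
M = v/a = 1410/331.3 = 4.256

4.256


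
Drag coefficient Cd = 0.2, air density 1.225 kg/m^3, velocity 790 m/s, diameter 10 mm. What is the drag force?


A = pi*(d/2)^2 = pi*(10/2000)^2 = 7.85398e-05 m^2
Fd = 0.5*Cd*rho*A*v^2 = 0.5*0.2*1.225*7.85398e-05*790^2 = 6.005 N

6.005 N


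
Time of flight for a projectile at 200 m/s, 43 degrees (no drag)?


T = 2*v0*sin(theta)/g = 2*200*sin(43°)/9.81 = 27.81 s

27.81 s


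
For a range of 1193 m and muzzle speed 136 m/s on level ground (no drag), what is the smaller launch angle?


sin(2*theta) = R*g/v0^2 = 1193*9.81/136^2 = 0.632749, theta = arcsin(0.632749)/2 = 19.63°

19.63 degrees


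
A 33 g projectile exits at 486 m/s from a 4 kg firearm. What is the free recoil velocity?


v_recoil = m_p * v_p / m_gun = 0.033 * 486 / 4 = 4.01 m/s

4.01 m/s


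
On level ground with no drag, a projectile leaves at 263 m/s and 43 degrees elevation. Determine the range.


R = v0^2 * sin(2*theta) / g = 263^2 * sin(2*43°) / 9.81 = 7034 m

7034 m


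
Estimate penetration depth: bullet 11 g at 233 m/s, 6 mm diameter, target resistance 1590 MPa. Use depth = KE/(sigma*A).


A = pi*(d/2)^2 = pi*(6/2)^2 = 28.2743 mm^2
E = 0.5*m*v^2 = 0.5*0.011*233^2 = 298.589 J
depth = E/(sigma*A) = 298.589 J / (1590 MPa * 28.2743 mm^2) = 298.589/(1590 * 28.2743) m = 0.00664179 m ≈ 6.642 mm

6.642 mm


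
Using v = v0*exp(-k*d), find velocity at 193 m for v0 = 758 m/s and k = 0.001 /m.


v = v0*exp(-k*d) = 758*exp(-0.001*193) = 625 m/s

625 m/s


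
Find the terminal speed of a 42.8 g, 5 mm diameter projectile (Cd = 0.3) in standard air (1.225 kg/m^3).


A = pi*(d/2)^2 = pi*(5/2000)^2 = 1.96350e-05 m^2
vt = sqrt(2mg/(Cd*rho*A)) = sqrt(2*0.0428*9.81/(0.3 * 1.225 * 1.96350e-05)) = 341.1 m/s

341.1 m/s


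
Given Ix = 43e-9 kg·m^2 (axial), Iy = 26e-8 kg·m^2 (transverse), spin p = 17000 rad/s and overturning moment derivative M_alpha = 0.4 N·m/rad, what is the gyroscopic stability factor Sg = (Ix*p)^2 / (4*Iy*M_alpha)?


Sg = Ix^2 * p^2 / (4 * Iy * M_alpha) = (43e-9)^2 * 17000^2 / (4 * 26e-8 * 0.4) = 1.285

1.285


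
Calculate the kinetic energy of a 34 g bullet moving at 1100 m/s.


E = 0.5*m*v^2 = 0.5*0.034*1100^2 = 20570 J

20570 J


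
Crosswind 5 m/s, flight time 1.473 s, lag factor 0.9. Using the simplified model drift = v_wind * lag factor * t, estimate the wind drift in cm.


drift = v_wind * lag * t = 5 * 0.9 * 1.473 = 6.6285 m ≈ 662.9 cm

662.9 cm


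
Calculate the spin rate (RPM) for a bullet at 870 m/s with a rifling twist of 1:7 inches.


twist_m = 7*0.0254 = 0.1778 m
spin = v/twist = 870/0.1778 = 4893.138 rev/s
RPM = spin*60 = 4893.138*60 ≈ 293588 RPM

293588 RPM


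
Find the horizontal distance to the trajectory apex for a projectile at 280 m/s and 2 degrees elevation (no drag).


R = v0^2*sin(2*theta)/g = 280^2*sin(2*2°)/9.81 = 557.483 m
apex_dist = R/2 = 557.483/2 = 278.7 m

278.7 m


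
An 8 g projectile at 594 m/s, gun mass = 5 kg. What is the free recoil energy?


v_r = m_p*v_p/m_gun = 0.008*594/5 = 0.9504 m/s, E_r = 0.5*m_gun*v_r^2 = 0.5*5*0.9504^2 = 2.258 J

2.258 J


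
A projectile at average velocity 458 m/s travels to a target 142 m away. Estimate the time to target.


t = d/v = 142/458 = 0.31 s

0.31 s


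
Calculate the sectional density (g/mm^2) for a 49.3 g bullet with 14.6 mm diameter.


SD = m/d^2 = 49.3/14.6^2 = 0.2313 g/mm^2

0.2313 g/mm^2


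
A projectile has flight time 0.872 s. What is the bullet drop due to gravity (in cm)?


drop = 0.5*g*t^2 = 0.5*9.81*0.872^2 = 3.72968 m ≈ 373 cm

373 cm


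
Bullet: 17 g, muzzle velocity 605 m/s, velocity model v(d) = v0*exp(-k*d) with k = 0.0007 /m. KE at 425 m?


v = v0*exp(-k*d) = 605*exp(-0.0007*425) = 449.317 m/s
E = 0.5*m*v^2 = 0.5*0.017*449.317^2 = 1716 J

1716 J


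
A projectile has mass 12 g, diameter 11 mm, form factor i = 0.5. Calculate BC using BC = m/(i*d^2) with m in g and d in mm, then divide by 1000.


BC = m/(i*d^2*1000) = 12/(0.5 * 11^2 * 1000) = 0.0001983

0.0001983


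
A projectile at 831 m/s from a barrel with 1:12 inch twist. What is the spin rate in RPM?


twist_m = 12*0.0254 = 0.3048 m
spin = v/twist = 831/0.3048 = 2726.378 rev/s
RPM = spin*60 = 2726.378*60 ≈ 163583 RPM

163583 RPM


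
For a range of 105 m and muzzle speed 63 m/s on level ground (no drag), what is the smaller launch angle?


sin(2*theta) = R*g/v0^2 = 105*9.81/63^2 = 0.259524, theta = arcsin(0.259524)/2 = 7.521°

7.521 degrees


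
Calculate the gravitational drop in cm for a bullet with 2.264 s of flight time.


drop = 0.5*g*t^2 = 0.5*9.81*2.264^2 = 25.1415 m ≈ 2514 cm

2514 cm


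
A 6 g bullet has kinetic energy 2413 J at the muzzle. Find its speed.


v = sqrt(2*E/m) = sqrt(2*2413/0.006) = 896.8 m/s

896.8 m/s


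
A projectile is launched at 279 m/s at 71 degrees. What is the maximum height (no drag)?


H = (v0*sin(theta))^2 / (2g) = (279*sin(71°))^2 / (2*9.81) = 3547 m

3547 m


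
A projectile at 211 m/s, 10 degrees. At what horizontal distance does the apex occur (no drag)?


R = v0^2*sin(2*theta)/g = 211^2*sin(2*10°)/9.81 = 1552.2 m
apex_dist = R/2 = 1552.2/2 = 776.1 m

776.1 m


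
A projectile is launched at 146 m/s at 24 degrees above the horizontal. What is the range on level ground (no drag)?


R = v0^2 * sin(2*theta) / g = 146^2 * sin(2*24°) / 9.81 = 1615 m

1615 m


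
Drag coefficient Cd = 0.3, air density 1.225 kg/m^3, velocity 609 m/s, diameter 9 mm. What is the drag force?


A = pi*(d/2)^2 = pi*(9/2000)^2 = 6.36173e-05 m^2
Fd = 0.5*Cd*rho*A*v^2 = 0.5*0.3*1.225*6.36173e-05*609^2 = 4.335 N

4.335 N


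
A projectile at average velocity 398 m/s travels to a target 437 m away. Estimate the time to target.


t = d/v = 437/398 = 1.098 s

1.098 s


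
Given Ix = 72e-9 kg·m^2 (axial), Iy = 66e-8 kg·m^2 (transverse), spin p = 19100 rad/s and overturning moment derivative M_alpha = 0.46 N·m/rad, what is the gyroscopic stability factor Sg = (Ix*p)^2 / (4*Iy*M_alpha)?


Sg = Ix^2 * p^2 / (4 * Iy * M_alpha) = (72e-9)^2 * 19100^2 / (4 * 66e-8 * 0.46) = 1.557

1.557


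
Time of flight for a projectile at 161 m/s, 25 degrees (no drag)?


T = 2*v0*sin(theta)/g = 2*161*sin(25°)/9.81 = 13.87 s

13.87 s


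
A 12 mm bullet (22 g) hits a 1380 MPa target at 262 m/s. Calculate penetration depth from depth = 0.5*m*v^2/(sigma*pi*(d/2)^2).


A = pi*(d/2)^2 = pi*(12/2)^2 = 113.097 mm^2
E = 0.5*m*v^2 = 0.5*0.022*262^2 = 755.084 J
depth = E/(sigma*A) = 755.084 J / (1380 MPa * 113.097 mm^2) = 755.084/(1380 * 113.097) m = 0.00483798 m ≈ 4.838 mm

4.838 mm


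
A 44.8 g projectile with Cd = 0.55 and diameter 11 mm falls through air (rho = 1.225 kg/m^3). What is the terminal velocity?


A = pi*(d/2)^2 = pi*(11/2000)^2 = 9.50332e-05 m^2
vt = sqrt(2mg/(Cd*rho*A)) = sqrt(2*0.0448*9.81/(0.55 * 1.225 * 9.50332e-05)) = 117.2 m/s

117.2 m/s


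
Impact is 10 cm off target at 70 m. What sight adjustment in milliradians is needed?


1 mrad subtends 1 cm per 10 m of range, so adj = error_cm / (dist_m / 10) = 10 / (70/10) = 1.429 mrad

1.429 mrad


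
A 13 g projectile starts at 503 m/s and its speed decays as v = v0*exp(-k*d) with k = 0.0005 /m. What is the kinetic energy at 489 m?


v = v0*exp(-k*d) = 503*exp(-0.0005*489) = 393.897 m/s
E = 0.5*m*v^2 = 0.5*0.013*393.897^2 = 1009 J

1009 J


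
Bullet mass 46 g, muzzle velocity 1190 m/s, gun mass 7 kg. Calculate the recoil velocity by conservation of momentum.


v_recoil = m_p * v_p / m_gun = 0.046 * 1190 / 7 = 7.82 m/s

7.82 m/s


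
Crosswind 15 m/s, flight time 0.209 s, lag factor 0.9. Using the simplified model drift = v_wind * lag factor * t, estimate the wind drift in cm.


drift = v_wind * lag * t = 15 * 0.9 * 0.209 = 2.8215 m ≈ 282.1 cm

282.1 cm


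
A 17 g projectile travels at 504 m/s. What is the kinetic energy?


E = 0.5*m*v^2 = 0.5*0.017*504^2 = 2159 J

2159 J


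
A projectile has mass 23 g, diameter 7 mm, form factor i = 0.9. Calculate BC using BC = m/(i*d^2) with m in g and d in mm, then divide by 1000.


BC = m/(i*d^2*1000) = 23/(0.9 * 7^2 * 1000) = 0.0005215

0.0005215


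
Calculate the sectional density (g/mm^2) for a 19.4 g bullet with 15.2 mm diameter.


SD = m/d^2 = 19.4/15.2^2 = 0.08397 g/mm^2

0.08397 g/mm^2


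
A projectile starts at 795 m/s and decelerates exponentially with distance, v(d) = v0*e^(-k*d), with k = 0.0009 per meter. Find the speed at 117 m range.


v = v0*exp(-k*d) = 795*exp(-0.0009*117) = 715.5 m/s

715.5 m/s


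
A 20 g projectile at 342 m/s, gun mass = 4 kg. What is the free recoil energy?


v_r = m_p*v_p/m_gun = 0.02*342/4 = 1.71 m/s, E_r = 0.5*m_gun*v_r^2 = 0.5*4*1.71^2 = 5.848 J

5.848 J


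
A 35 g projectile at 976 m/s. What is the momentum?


p = m*v = 0.035*976 = 34.16 kg·m/s

34.16 kg·m/s


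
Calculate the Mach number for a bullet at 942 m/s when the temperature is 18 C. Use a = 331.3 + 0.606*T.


a = 331.3 + 0.606*(18) = 342.208 m/s
M = v/a = 942/342.208 = 2.753

2.753


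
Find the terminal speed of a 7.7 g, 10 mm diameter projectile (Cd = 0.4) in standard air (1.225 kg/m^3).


A = pi*(d/2)^2 = pi*(10/2000)^2 = 7.85398e-05 m^2
vt = sqrt(2mg/(Cd*rho*A)) = sqrt(2*0.0077*9.81/(0.4 * 1.225 * 7.85398e-05)) = 62.65 m/s

62.65 m/s


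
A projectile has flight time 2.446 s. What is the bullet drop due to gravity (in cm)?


drop = 0.5*g*t^2 = 0.5*9.81*2.446^2 = 29.3462 m ≈ 2935 cm

2935 cm


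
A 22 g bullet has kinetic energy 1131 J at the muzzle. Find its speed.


v = sqrt(2*E/m) = sqrt(2*1131/0.022) = 320.7 m/s

320.7 m/s


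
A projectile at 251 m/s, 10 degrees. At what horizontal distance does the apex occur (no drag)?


R = v0^2*sin(2*theta)/g = 251^2*sin(2*10°)/9.81 = 2196.49 m
apex_dist = R/2 = 2196.49/2 = 1098 m

1098 m


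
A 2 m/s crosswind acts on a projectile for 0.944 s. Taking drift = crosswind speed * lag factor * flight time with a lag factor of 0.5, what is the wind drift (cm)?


drift = v_wind * lag * t = 2 * 0.5 * 0.944 = 0.944 m ≈ 94.4 cm

94.4 cm


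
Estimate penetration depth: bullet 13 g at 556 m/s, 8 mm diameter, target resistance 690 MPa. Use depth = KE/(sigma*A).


A = pi*(d/2)^2 = pi*(8/2)^2 = 50.2655 mm^2
E = 0.5*m*v^2 = 0.5*0.013*556^2 = 2009.38 J
depth = E/(sigma*A) = 2009.38 J / (690 MPa * 50.2655 mm^2) = 2009.38/(690 * 50.2655) m = 0.0579354 m ≈ 57.94 mm

57.94 mm


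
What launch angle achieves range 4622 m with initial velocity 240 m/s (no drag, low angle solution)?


sin(2*theta) = R*g/v0^2 = 4622*9.81/240^2 = 0.787184, theta = arcsin(0.787184)/2 = 25.96°

25.96 degrees


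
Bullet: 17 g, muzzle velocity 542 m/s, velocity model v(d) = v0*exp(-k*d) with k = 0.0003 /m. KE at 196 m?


v = v0*exp(-k*d) = 542*exp(-0.0003*196) = 511.049 m/s
E = 0.5*m*v^2 = 0.5*0.017*511.049^2 = 2220 J

2220 J


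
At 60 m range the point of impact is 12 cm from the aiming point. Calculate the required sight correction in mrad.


1 mrad subtends 1 cm per 10 m of range, so adj = error_cm / (dist_m / 10) = 12 / (60/10) = 2 mrad

2 mrad


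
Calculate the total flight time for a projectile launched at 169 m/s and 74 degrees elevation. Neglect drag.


T = 2*v0*sin(theta)/g = 2*169*sin(74°)/9.81 = 33.12 s

33.12 s


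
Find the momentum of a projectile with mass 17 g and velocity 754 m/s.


p = m*v = 0.017*754 = 12.82 kg·m/s

12.82 kg·m/s


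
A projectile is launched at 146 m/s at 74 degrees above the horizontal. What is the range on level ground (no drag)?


R = v0^2 * sin(2*theta) / g = 146^2 * sin(2*74°) / 9.81 = 1151 m

1151 m


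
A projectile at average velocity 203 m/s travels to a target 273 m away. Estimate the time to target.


t = d/v = 273/203 = 1.345 s

1.345 s
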